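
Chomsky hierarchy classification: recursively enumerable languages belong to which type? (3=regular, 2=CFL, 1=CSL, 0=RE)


Chomsky hierarchy levels:
  Type 3: Regular (DFA/NFA/regex)
  Type 2: Context-free (PDA)
  Type 1: Context-sensitive
  Type 0: Recursively enumerable (TM)
'recursively enumerable' corresponds to Type 0

0


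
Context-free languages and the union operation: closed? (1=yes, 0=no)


CFL closure properties:
  Closed under: union, concatenation, Kleene star
  NOT closed under: intersection, complement
Operation 'union' is in closed list -> Yes (closed)

1


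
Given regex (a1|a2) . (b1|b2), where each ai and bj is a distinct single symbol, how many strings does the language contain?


First group: 2 alternatives
Second group: 2 alternatives
Concatenation: each choice from group 1 pairs with each from group 2
Total = 2 x 2 = 4

4


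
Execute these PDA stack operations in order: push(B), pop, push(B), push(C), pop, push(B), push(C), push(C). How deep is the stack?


Tracing stack operations:
  push(B) -> stack = [B], depth=1
  pop -> removed B, stack = [], depth=0
  push(B) -> stack = [B], depth=1
  push(C) -> stack = [B,C], depth=2
  pop -> removed C, stack = [B], depth=1
  push(B) -> stack = [B,B], depth=2
  push(C) -> stack = [B,B,C], depth=3
  push(C) -> stack = [B,B,C,C], depth=4
Final depth = 4

4


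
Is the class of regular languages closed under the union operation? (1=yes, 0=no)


Regular languages are closed under:
- Union (DFA product construction)
- Intersection (DFA product construction)
- Complement (swap accept/reject states)
- Concatenation (NFA construction)
- Kleene star (NFA construction)
union is in this list
Therefore: closed

1


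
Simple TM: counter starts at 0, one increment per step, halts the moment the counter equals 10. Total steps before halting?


Counter starts at 0. Counting sequence:
  Step 1: counter = 1
  Step 2: counter = 2
  Step 3: counter = 3
  Step 4: counter = 4
  Step 5: counter = 5
  Step 6: counter = 6
  ...
  Step 10: counter = 10
Counter reached 10 -> halt
Total steps = 10

10


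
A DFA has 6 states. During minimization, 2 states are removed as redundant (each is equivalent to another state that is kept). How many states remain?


Original DFA: 6 states
Redundant states removed: 2
Minimized states = original - removed
= 6 - 2
= 4

4


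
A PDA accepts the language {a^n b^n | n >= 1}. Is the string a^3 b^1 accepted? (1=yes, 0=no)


Language requires equal numbers of a's and b's
PDA pushes for each 'a', pops for each 'b'
Number of a's = 3
Number of b's = 1
3 != 1 -> Reject

0


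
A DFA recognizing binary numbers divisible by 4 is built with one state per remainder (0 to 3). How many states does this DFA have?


Divisibility by 4 is tracked via the remainder mod 4: 0, 1, ..., 3
The construction assigns one state to each remainder
Number of remainders = 4

4


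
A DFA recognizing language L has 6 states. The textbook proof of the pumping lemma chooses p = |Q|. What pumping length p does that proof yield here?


Pumping lemma for regular languages (standard proof):
Take p = |Q|, the number of DFA states.
Any string of length >= |Q| passes through |Q|+1 states while reading its first |Q| symbols,
so by pigeonhole some state repeats, giving the loop that can be pumped.
Here |Q| = 6
Therefore the proof uses p = 6

6


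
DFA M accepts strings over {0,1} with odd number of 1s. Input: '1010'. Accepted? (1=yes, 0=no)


DFA has 2 states: q_even (start, accept=no) and q_odd
Processing string '1010' character by character:
  Position 0: read '1', 1-count=1 -> q_odd
  Position 1: read '0', 1-count=1 -> q_odd (no change)
  Position 2: read '1', 1-count=2 -> q_even
  Position 3: read '0', 1-count=2 -> q_even (no change)
Final state: q_even, total 1s = 2 (even); the DFA requires an odd count -> reject

0


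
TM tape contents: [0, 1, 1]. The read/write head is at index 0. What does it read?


Tape: [0, 1, 1]
Positions: 0 1 2
Values:    0 1 1
Head at position 0
tape[0] = 0

0


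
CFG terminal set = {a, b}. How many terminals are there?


Terminal symbols: a, b
Counting each: a (#1), b (#2)
Total = 2

2


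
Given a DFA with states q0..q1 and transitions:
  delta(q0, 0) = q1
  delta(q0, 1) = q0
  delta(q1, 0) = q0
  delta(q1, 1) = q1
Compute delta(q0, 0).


Looking up transition function:
delta(q0, 0) in the table
Row: q0, Column: 0
Result: q1

q1


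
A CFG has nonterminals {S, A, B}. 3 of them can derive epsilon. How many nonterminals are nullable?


Nonterminals: {S, A, B}
A nonterminal is nullable if it can derive epsilon
Counting nullable nonterminals: 3
Total nullable = 3

3


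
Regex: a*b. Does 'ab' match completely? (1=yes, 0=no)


Pattern: a*b
String: 'ab'
Pattern requires: zero or more 'a's followed by exactly one 'b'
Found 1 leading 'a's
Remaining: 'b'
Remaining is exactly 'b' -> match
Result: 1

1


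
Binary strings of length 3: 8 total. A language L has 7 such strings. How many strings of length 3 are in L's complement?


Alphabet: {0,1}
String length: 3
Total strings of length 3 = 2^3 = 8
Strings in L = 7
Complement = total - |L|
= 8 - 7
= 1

1


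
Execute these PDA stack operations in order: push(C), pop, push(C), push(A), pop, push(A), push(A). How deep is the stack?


Tracing stack operations:
  push(C) -> stack = [C], depth=1
  pop -> removed C, stack = [], depth=0
  push(C) -> stack = [C], depth=1
  push(A) -> stack = [C,A], depth=2
  pop -> removed A, stack = [C], depth=1
  push(A) -> stack = [C,A], depth=2
  push(A) -> stack = [C,A,A], depth=3
Final depth = 3

3


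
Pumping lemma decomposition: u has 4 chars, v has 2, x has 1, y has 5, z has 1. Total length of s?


|s| = |u| + |v| + |x| + |y| + |z|
= 4 + 2 + 1 + 5 + 1
= 6 + 1 + 6
= 7 + 6
= 13

13


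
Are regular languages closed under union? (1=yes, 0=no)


Regular languages are closed under:
- Union (DFA product construction)
- Intersection (DFA product construction)
- Complement (swap accept/reject states)
- Concatenation (NFA construction)
- Kleene star (NFA construction)
union is in this list
Therefore: closed

1


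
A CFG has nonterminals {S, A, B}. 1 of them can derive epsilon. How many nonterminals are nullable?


Nonterminals: {S, A, B}
A nonterminal is nullable if it can derive epsilon
Counting nullable nonterminals: 1
Total nullable = 1

1


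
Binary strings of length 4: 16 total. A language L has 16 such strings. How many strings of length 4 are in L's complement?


Alphabet: {0,1}
String length: 4
Total strings of length 4 = 2^4 = 16
Strings in L = 16
Complement = total - |L|
= 16 - 16
= 0

0


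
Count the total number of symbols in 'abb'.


String: 'abb'
Counting characters:
  'a' appears 1 time(s)
  'b' appears 2 time(s)
Total length = 1 + 2 = 3

3


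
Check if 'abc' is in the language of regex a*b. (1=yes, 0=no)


Pattern: a*b
String: 'abc'
Pattern requires: zero or more 'a's followed by exactly one 'b'
Found 1 leading 'a's
Remaining: 'bc'
Remaining is not 'b' -> no match
Result: 0

0


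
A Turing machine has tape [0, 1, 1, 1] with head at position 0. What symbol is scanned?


Tape: [0, 1, 1, 1]
Positions: 0 1 2 3
Values:    0 1 1 1
Head at position 0
tape[0] = 0

0


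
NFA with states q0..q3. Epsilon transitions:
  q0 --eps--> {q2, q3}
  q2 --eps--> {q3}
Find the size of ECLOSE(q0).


Starting from q0
Initialize closure = {q0}
Follow epsilon from q0 -> add q2
Follow epsilon from q0 -> add q3
Final closure: {q0, q2, q3}
Size = 3

3


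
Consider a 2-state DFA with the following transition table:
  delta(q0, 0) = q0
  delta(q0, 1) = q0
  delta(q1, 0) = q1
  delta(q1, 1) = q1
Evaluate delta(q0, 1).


Looking up transition function:
delta(q0, 1) in the table
Row: q0, Column: 1
Result: q0

q0


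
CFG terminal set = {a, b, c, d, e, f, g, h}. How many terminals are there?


Terminal symbols: a, b, c, d, e, f, g, h
Counting each: a (#1), b (#2), c (#3), d (#4), e (#5), f (#6), g (#7), h (#8)
Total = 8

8


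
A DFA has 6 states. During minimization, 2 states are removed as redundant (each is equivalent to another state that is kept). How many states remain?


Original DFA: 6 states
Redundant states removed: 2
Minimized states = original - removed
= 6 - 2
= 4

4


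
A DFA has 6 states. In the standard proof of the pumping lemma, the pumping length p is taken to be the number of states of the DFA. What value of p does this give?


Pumping lemma for regular languages (standard proof):
Take p = |Q|, the number of DFA states.
Any string of length >= |Q| passes through |Q|+1 states while reading its first |Q| symbols,
so by pigeonhole some state repeats, giving the loop that can be pumped.
Here |Q| = 6
Therefore the proof uses p = 6

6


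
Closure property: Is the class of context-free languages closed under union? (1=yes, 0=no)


CFL closure properties:
  Closed under: union, concatenation, Kleene star
  NOT closed under: intersection, complement
Operation 'union' is in closed list -> Yes (closed)

1


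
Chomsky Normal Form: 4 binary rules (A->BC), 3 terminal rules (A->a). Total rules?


CNF allows two rule forms:
  A -> BC (binary): 4 rules
  A -> a (terminal): 3 rules
Total = 4 + 3 = 7

7


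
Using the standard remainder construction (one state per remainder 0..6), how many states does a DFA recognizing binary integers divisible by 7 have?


Divisibility by 7 is tracked via the remainder mod 7: 0, 1, ..., 6
The construction assigns one state to each remainder
Number of remainders = 7

7


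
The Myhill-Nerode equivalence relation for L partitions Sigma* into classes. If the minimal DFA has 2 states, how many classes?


Myhill-Nerode theorem:
Number of equivalence classes = number of states in minimal DFA
Minimal DFA states = 2
Therefore equivalence classes = 2

2


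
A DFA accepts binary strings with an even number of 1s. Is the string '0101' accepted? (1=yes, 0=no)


DFA has 2 states: q_even (start, accept=yes) and q_odd
Processing string '0101' character by character:
  Position 0: read '0', 1-count=0 -> q_even (no change)
  Position 1: read '1', 1-count=1 -> q_odd
  Position 2: read '0', 1-count=1 -> q_odd (no change)
  Position 3: read '1', 1-count=2 -> q_even
Final state: q_even, total 1s = 2 (even); the DFA requires an even count -> accept

1


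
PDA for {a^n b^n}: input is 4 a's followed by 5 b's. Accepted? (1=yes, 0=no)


Language requires equal numbers of a's and b's
PDA pushes for each 'a', pops for each 'b'
Number of a's = 4
Number of b's = 5
4 != 5 -> Reject

0


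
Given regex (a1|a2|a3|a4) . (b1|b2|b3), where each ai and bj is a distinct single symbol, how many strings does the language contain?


First group: 4 alternatives
Second group: 3 alternatives
Concatenation: each choice from group 1 pairs with each from group 2
Total = 4 x 3 = 12

12


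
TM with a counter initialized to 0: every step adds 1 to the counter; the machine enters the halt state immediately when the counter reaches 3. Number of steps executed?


Counter starts at 0. Counting sequence:
  Step 1: counter = 1
  Step 2: counter = 2
  Step 3: counter = 3
Counter reached 3 -> halt
Total steps = 3

3


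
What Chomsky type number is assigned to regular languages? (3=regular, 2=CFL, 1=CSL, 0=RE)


Chomsky hierarchy levels:
  Type 3: Regular (DFA/NFA/regex)
  Type 2: Context-free (PDA)
  Type 1: Context-sensitive
  Type 0: Recursively enumerable (TM)
'regular' corresponds to Type 3

3


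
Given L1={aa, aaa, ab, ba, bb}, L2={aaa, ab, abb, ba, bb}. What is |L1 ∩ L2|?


L1 = {aa, aaa, ab, ba, bb}
L2 = {aaa, ab, abb, ba, bb}
Checking each string in L1 against L2:
  'aa': in L2? No
  'aaa': in L2? Yes
  'ab': in L2? Yes
  'ba': in L2? Yes
  'bb': in L2? Yes
Intersection = {aaa, ab, ba, bb}
|L1 ∩ L2| = 4

4


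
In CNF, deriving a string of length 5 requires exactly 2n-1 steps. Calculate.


Chomsky Normal Form derivation:
String length n = 5
Each step either:
  - Splits a nonterminal into two (n-1 such steps)
  - Converts a nonterminal to terminal (n such steps)
Total = (n-1) + n = 2n - 1
= 2(5) - 1
= 10 - 1
= 9

9


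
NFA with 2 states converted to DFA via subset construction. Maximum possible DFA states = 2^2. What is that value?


NFA has 2 states
Subset construction: each DFA state = subset of NFA states
Maximum subsets = 2^2
2^2 = 4

4


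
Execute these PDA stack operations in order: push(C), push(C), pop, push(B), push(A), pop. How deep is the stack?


Tracing stack operations:
  push(C) -> stack = [C], depth=1
  push(C) -> stack = [C,C], depth=2
  pop -> removed C, stack = [C], depth=1
  push(B) -> stack = [C,B], depth=2
  push(A) -> stack = [C,B,A], depth=3
  pop -> removed A, stack = [C,B], depth=2
Final depth = 2

2


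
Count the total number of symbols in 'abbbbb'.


String: 'abbbbb'
Counting characters:
  'a' appears 1 time(s)
  'b' appears 5 time(s)
Total length = 1 + 5 = 6

6


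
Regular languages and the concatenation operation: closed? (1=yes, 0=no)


Regular languages are closed under all standard operations:
- Union: Yes (product construction)
- Intersection: Yes (product construction)
- Complement: Yes (swap accept/reject)
- Concatenation: Yes (NFA construction)
Operation: concatenation -> Closed

1


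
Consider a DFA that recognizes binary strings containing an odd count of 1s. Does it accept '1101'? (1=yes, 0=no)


DFA has 2 states: q_even (start, accept=no) and q_odd
Processing string '1101' character by character:
  Position 0: read '1', 1-count=1 -> q_odd
  Position 1: read '1', 1-count=2 -> q_even
  Position 2: read '0', 1-count=2 -> q_even (no change)
  Position 3: read '1', 1-count=3 -> q_odd
Final state: q_odd, total 1s = 3 (odd); the DFA requires an odd count -> accept

1


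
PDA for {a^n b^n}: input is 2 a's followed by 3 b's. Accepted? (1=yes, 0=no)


Language requires equal numbers of a's and b's
PDA pushes for each 'a', pops for each 'b'
Number of a's = 2
Number of b's = 3
2 != 3 -> Reject

0


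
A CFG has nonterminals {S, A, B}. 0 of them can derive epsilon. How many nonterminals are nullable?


Nonterminals: {S, A, B}
A nonterminal is nullable if it can derive epsilon
Counting nullable nonterminals: 0
Total nullable = 0

0


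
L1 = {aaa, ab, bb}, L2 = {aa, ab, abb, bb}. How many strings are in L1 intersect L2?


L1 = {aaa, ab, bb}
L2 = {aa, ab, abb, bb}
Checking each string in L1 against L2:
  'aaa': in L2? No
  'ab': in L2? Yes
  'bb': in L2? Yes
Intersection = {ab, bb}
|L1 ∩ L2| = 2

2


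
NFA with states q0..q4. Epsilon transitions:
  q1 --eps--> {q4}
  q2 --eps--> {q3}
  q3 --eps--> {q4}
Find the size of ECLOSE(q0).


Starting from q0
Initialize closure = {q0}
q0 has no outgoing epsilon transitions -> nothing to add
Final closure: {q0}
Size = 1

1


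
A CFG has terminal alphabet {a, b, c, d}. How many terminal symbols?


Terminal symbols: a, b, c, d
Counting each: a (#1), b (#2), c (#3), d (#4)
Total = 4

4


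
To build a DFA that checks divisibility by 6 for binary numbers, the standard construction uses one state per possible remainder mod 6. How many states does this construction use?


Divisibility by 6 is tracked via the remainder mod 6: 0, 1, ..., 5
The construction assigns one state to each remainder
Number of remainders = 6

6


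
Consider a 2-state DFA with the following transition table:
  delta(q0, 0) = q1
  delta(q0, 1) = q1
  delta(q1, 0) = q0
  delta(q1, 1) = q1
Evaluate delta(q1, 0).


Looking up transition function:
delta(q1, 0) in the table
Row: q1, Column: 0
Result: q0

q0


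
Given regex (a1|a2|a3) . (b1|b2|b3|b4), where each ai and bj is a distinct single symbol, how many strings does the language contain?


First group: 3 alternatives
Second group: 4 alternatives
Concatenation: each choice from group 1 pairs with each from group 2
Total = 3 x 4 = 12

12


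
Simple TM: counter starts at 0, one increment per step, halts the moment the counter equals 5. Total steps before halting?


Counter starts at 0. Counting sequence:
  Step 1: counter = 1
  Step 2: counter = 2
  Step 3: counter = 3
  Step 4: counter = 4
  Step 5: counter = 5
Counter reached 5 -> halt
Total steps = 5

5


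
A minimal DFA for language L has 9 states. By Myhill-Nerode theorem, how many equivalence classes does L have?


Myhill-Nerode theorem:
Number of equivalence classes = number of states in minimal DFA
Minimal DFA states = 9
Therefore equivalence classes = 9

9


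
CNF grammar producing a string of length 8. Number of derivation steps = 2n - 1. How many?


Chomsky Normal Form derivation:
String length n = 8
Each step either:
  - Splits a nonterminal into two (n-1 such steps)
  - Converts a nonterminal to terminal (n such steps)
Total = (n-1) + n = 2n - 1
= 2(8) - 1
= 16 - 1
= 15

15


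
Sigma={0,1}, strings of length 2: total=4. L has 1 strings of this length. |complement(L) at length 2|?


Alphabet: {0,1}
String length: 2
Total strings of length 2 = 2^2 = 4
Strings in L = 1
Complement = total - |L|
= 4 - 1
= 3

3


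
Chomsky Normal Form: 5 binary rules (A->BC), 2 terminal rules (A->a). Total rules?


CNF allows two rule forms:
  A -> BC (binary): 5 rules
  A -> a (terminal): 2 rules
Total = 5 + 2 = 7

7


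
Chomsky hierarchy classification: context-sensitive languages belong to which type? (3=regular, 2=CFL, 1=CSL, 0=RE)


Chomsky hierarchy levels:
  Type 3: Regular (DFA/NFA/regex)
  Type 2: Context-free (PDA)
  Type 1: Context-sensitive
  Type 0: Recursively enumerable (TM)
'context-sensitive' corresponds to Type 1

1


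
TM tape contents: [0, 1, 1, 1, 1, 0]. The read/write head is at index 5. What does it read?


Tape: [0, 1, 1, 1, 1, 0]
Positions: 0 1 2 3 4 5
Values:    0 1 1 1 1 0
Head at position 5
tape[5] = 0

0


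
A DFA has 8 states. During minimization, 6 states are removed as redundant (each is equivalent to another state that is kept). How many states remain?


Original DFA: 8 states
Redundant states removed: 6
Minimized states = original - removed
= 8 - 6
= 2

2


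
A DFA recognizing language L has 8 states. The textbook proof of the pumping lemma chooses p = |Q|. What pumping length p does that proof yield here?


Pumping lemma for regular languages (standard proof):
Take p = |Q|, the number of DFA states.
Any string of length >= |Q| passes through |Q|+1 states while reading its first |Q| symbols,
so by pigeonhole some state repeats, giving the loop that can be pumped.
Here |Q| = 8
Therefore the proof uses p = 8

8


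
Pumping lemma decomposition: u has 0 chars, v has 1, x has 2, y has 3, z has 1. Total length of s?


|s| = |u| + |v| + |x| + |y| + |z|
= 0 + 1 + 2 + 3 + 1
= 1 + 2 + 4
= 3 + 4
= 7

7


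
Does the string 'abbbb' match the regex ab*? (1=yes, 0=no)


Pattern: ab*
String: 'abbbb'
Pattern requires: exactly one 'a' followed by zero or more 'b's
First char is 'a' -> OK
Rest 'bbbb': all b's? Yes
Result: 1

1


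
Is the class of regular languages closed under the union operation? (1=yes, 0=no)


Regular languages are closed under:
- Union (DFA product construction)
- Intersection (DFA product construction)
- Complement (swap accept/reject states)
- Concatenation (NFA construction)
- Kleene star (NFA construction)
union is in this list
Therefore: closed

1


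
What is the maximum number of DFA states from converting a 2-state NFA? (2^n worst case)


NFA has 2 states
Subset construction: each DFA state = subset of NFA states
Maximum subsets = 2^2
2^2 = 4

4


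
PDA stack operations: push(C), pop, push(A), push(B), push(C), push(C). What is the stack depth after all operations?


Tracing stack operations:
  push(C) -> stack = [C], depth=1
  pop -> removed C, stack = [], depth=0
  push(A) -> stack = [A], depth=1
  push(B) -> stack = [A,B], depth=2
  push(C) -> stack = [A,B,C], depth=3
  push(C) -> stack = [A,B,C,C], depth=4
Final depth = 4

4


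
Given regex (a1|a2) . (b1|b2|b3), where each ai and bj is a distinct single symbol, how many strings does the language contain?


First group: 2 alternatives
Second group: 3 alternatives
Concatenation: each choice from group 1 pairs with each from group 2
Total = 2 x 3 = 6

6


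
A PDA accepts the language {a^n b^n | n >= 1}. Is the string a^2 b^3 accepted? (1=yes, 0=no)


Language requires equal numbers of a's and b's
PDA pushes for each 'a', pops for each 'b'
Number of a's = 2
Number of b's = 3
2 != 3 -> Reject

0


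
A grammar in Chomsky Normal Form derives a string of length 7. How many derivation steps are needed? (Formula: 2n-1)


Chomsky Normal Form derivation:
String length n = 7
Each step either:
  - Splits a nonterminal into two (n-1 such steps)
  - Converts a nonterminal to terminal (n such steps)
Total = (n-1) + n = 2n - 1
= 2(7) - 1
= 14 - 1
= 13

13


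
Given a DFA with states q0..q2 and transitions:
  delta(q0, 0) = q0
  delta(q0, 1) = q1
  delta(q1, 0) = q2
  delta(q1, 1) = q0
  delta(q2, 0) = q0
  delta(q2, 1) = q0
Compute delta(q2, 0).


Looking up transition function:
delta(q2, 0) in the table
Row: q2, Column: 0
Result: q0

q0


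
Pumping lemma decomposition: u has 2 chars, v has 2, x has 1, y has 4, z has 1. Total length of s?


|s| = |u| + |v| + |x| + |y| + |z|
= 2 + 2 + 1 + 4 + 1
= 4 + 1 + 5
= 5 + 5
= 10

10


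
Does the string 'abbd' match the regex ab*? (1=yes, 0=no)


Pattern: ab*
String: 'abbd'
Pattern requires: exactly one 'a' followed by zero or more 'b's
First char is 'a' -> OK
Rest 'bbd': all b's? No
Result: 0

0


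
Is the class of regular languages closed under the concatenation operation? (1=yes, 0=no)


Regular languages are closed under:
- Union (DFA product construction)
- Intersection (DFA product construction)
- Complement (swap accept/reject states)
- Concatenation (NFA construction)
- Kleene star (NFA construction)
concatenation is in this list
Therefore: closed

1


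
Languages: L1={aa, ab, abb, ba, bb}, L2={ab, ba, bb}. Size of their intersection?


L1 = {aa, ab, abb, ba, bb}
L2 = {ab, ba, bb}
Checking each string in L1 against L2:
  'aa': in L2? No
  'ab': in L2? Yes
  'abb': in L2? No
  'ba': in L2? Yes
  'bb': in L2? Yes
Intersection = {ab, ba, bb}
|L1 ∩ L2| = 3

3


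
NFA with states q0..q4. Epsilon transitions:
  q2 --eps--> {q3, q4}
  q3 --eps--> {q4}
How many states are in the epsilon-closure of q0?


Starting from q0
Initialize closure = {q0}
q0 has no outgoing epsilon transitions -> nothing to add
Final closure: {q0}
Size = 1

1


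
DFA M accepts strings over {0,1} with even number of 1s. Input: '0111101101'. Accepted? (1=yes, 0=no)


DFA has 2 states: q_even (start, accept=yes) and q_odd
Processing string '0111101101' character by character:
  Position 0: read '0', 1-count=0 -> q_even (no change)
  Position 1: read '1', 1-count=1 -> q_odd
  Position 2: read '1', 1-count=2 -> q_even
  Position 3: read '1', 1-count=3 -> q_odd
  Position 4: read '1', 1-count=4 -> q_even
  Position 5: read '0', 1-count=4 -> q_even (no change)
  Position 6: read '1', 1-count=5 -> q_odd
  Position 7: read '1', 1-count=6 -> q_even
  Position 8: read '0', 1-count=6 -> q_even (no change)
  Position 9: read '1', 1-count=7 -> q_odd
Final state: q_odd, total 1s = 7 (odd); the DFA requires an even count -> reject

0


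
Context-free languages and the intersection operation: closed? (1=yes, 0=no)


CFL closure properties:
  Closed under: union, concatenation, Kleene star
  NOT closed under: intersection, complement
Operation 'intersection' is in not-closed list -> No (not closed)

0


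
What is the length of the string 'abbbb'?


String: 'abbbb'
Counting characters:
  'a' appears 1 time(s)
  'b' appears 4 time(s)
Total length = 1 + 4 = 5

5


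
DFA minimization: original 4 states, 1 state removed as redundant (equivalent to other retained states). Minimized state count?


Original DFA: 4 states
Redundant states removed: 1
Minimized states = original - removed
= 4 - 1
= 3

3


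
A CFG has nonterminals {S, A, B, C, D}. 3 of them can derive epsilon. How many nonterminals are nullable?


Nonterminals: {S, A, B, C, D}
A nonterminal is nullable if it can derive epsilon
Counting nullable nonterminals: 3
Total nullable = 3

3


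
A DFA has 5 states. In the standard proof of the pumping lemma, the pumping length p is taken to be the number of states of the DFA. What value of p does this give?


Pumping lemma for regular languages (standard proof):
Take p = |Q|, the number of DFA states.
Any string of length >= |Q| passes through |Q|+1 states while reading its first |Q| symbols,
so by pigeonhole some state repeats, giving the loop that can be pumped.
Here |Q| = 5
Therefore the proof uses p = 5

5


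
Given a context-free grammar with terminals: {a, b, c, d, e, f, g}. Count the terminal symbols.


Terminal symbols: a, b, c, d, e, f, g
Counting each: a (#1), b (#2), c (#3), d (#4), e (#5), f (#6), g (#7)
Total = 7

7


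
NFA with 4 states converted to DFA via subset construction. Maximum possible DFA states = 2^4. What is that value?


NFA has 4 states
Subset construction: each DFA state = subset of NFA states
Maximum subsets = 2^4
2^4 = 16

16


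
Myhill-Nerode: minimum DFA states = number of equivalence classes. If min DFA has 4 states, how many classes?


Myhill-Nerode theorem:
Number of equivalence classes = number of states in minimal DFA
Minimal DFA states = 4
Therefore equivalence classes = 4

4


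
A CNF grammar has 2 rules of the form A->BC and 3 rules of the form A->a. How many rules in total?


CNF allows two rule forms:
  A -> BC (binary): 2 rules
  A -> a (terminal): 3 rules
Total = 2 + 3 = 5

5


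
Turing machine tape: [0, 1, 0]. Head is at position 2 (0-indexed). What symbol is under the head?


Tape: [0, 1, 0]
Positions: 0 1 2
Values:    0 1 0
Head at position 2
tape[2] = 0

0


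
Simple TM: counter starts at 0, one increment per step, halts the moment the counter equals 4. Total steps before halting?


Counter starts at 0. Counting sequence:
  Step 1: counter = 1
  Step 2: counter = 2
  Step 3: counter = 3
  Step 4: counter = 4
Counter reached 4 -> halt
Total steps = 4

4


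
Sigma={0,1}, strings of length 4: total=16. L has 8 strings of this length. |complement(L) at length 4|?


Alphabet: {0,1}
String length: 4
Total strings of length 4 = 2^4 = 16
Strings in L = 8
Complement = total - |L|
= 16 - 8
= 8

8


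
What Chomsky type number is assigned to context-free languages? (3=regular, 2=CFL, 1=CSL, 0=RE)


Chomsky hierarchy levels:
  Type 3: Regular (DFA/NFA/regex)
  Type 2: Context-free (PDA)
  Type 1: Context-sensitive
  Type 0: Recursively enumerable (TM)
'context-free' corresponds to Type 2

2


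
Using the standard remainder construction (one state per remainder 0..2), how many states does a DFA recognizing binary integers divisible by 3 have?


Divisibility by 3 is tracked via the remainder mod 3: 0, 1, ..., 2
The construction assigns one state to each remainder
Number of remainders = 3

3


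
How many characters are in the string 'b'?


String: 'b'
Counting characters:
  'b' appears 1 time(s)
Total length = 0 + 1 = 1

1


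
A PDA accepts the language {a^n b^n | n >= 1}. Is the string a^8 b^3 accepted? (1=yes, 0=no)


Language requires equal numbers of a's and b's
PDA pushes for each 'a', pops for each 'b'
Number of a's = 8
Number of b's = 3
8 != 3 -> Reject

0


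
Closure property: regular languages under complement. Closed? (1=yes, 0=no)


Regular languages are closed under:
- Union (DFA product construction)
- Intersection (DFA product construction)
- Complement (swap accept/reject states)
- Concatenation (NFA construction)
- Kleene star (NFA construction)
complement is in this list
Therefore: closed

1


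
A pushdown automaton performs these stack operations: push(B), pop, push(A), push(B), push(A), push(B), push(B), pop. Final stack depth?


Tracing stack operations:
  push(B) -> stack = [B], depth=1
  pop -> removed B, stack = [], depth=0
  push(A) -> stack = [A], depth=1
  push(B) -> stack = [A,B], depth=2
  push(A) -> stack = [A,B,A], depth=3
  push(B) -> stack = [A,B,A,B], depth=4
  push(B) -> stack = [A,B,A,B,B], depth=5
  pop -> removed B, stack = [A,B,A,B], depth=4
Final depth = 4

4


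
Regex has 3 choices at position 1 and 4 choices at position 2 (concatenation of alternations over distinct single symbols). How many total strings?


First group: 3 alternatives
Second group: 4 alternatives
Concatenation: each choice from group 1 pairs with each from group 2
Total = 3 x 4 = 12

12


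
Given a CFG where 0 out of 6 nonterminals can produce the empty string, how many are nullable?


Nonterminals: {S, A, B, C, D, E}
A nonterminal is nullable if it can derive epsilon
Counting nullable nonterminals: 0
Total nullable = 0

0


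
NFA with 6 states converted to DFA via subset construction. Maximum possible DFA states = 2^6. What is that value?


NFA has 6 states
Subset construction: each DFA state = subset of NFA states
Maximum subsets = 2^6
2^6 = 64

64


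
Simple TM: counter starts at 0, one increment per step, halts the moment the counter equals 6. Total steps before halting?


Counter starts at 0. Counting sequence:
  Step 1: counter = 1
  Step 2: counter = 2
  Step 3: counter = 3
  Step 4: counter = 4
  Step 5: counter = 5
  Step 6: counter = 6
Counter reached 6 -> halt
Total steps = 6

6


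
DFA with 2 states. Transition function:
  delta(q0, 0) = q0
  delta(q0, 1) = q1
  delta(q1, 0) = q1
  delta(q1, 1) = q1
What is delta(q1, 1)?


Looking up transition function:
delta(q1, 1) in the table
Row: q1, Column: 1
Result: q1

q1


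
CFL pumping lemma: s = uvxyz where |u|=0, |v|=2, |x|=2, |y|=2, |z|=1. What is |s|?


|s| = |u| + |v| + |x| + |y| + |z|
= 0 + 2 + 2 + 2 + 1
= 2 + 2 + 3
= 4 + 3
= 7

7


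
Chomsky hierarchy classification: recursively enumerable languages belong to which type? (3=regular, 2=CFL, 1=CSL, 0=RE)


Chomsky hierarchy levels:
  Type 3: Regular (DFA/NFA/regex)
  Type 2: Context-free (PDA)
  Type 1: Context-sensitive
  Type 0: Recursively enumerable (TM)
'recursively enumerable' corresponds to Type 0

0


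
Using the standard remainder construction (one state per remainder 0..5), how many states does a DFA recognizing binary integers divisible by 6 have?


Divisibility by 6 is tracked via the remainder mod 6: 0, 1, ..., 5
The construction assigns one state to each remainder
Number of remainders = 6

6


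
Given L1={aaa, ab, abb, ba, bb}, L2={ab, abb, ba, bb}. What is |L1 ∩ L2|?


L1 = {aaa, ab, abb, ba, bb}
L2 = {ab, abb, ba, bb}
Checking each string in L1 against L2:
  'aaa': in L2? No
  'ab': in L2? Yes
  'abb': in L2? Yes
  'ba': in L2? Yes
  'bb': in L2? Yes
Intersection = {ab, abb, ba, bb}
|L1 ∩ L2| = 4

4


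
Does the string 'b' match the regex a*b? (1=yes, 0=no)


Pattern: a*b
String: 'b'
Pattern requires: zero or more 'a's followed by exactly one 'b'
Found 0 leading 'a's
Remaining: 'b'
Remaining is exactly 'b' -> match
Result: 1

1


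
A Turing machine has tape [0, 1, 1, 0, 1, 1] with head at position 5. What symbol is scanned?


Tape: [0, 1, 1, 0, 1, 1]
Positions: 0 1 2 3 4 5
Values:    0 1 1 0 1 1
Head at position 5
tape[5] = 1

1


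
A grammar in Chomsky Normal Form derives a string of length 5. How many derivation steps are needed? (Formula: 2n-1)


Chomsky Normal Form derivation:
String length n = 5
Each step either:
  - Splits a nonterminal into two (n-1 such steps)
  - Converts a nonterminal to terminal (n such steps)
Total = (n-1) + n = 2n - 1
= 2(5) - 1
= 10 - 1
= 9

9


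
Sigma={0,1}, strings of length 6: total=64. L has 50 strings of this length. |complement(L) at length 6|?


Alphabet: {0,1}
String length: 6
Total strings of length 6 = 2^6 = 64
Strings in L = 50
Complement = total - |L|
= 64 - 50
= 14

14


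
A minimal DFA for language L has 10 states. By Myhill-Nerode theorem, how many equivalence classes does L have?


Myhill-Nerode theorem:
Number of equivalence classes = number of states in minimal DFA
Minimal DFA states = 10
Therefore equivalence classes = 10

10


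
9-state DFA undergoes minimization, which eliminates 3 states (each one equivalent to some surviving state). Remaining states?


Original DFA: 9 states
Redundant states removed: 3
Minimized states = original - removed
= 9 - 3
= 6

6


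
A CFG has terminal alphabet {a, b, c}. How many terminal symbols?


Terminal symbols: a, b, c
Counting each: a (#1), b (#2), c (#3)
Total = 3

3


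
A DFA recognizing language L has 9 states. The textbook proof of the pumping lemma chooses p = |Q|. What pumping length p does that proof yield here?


Pumping lemma for regular languages (standard proof):
Take p = |Q|, the number of DFA states.
Any string of length >= |Q| passes through |Q|+1 states while reading its first |Q| symbols,
so by pigeonhole some state repeats, giving the loop that can be pumped.
Here |Q| = 9
Therefore the proof uses p = 9

9


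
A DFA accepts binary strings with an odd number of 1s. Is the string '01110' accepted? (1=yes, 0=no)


DFA has 2 states: q_even (start, accept=no) and q_odd
Processing string '01110' character by character:
  Position 0: read '0', 1-count=0 -> q_even (no change)
  Position 1: read '1', 1-count=1 -> q_odd
  Position 2: read '1', 1-count=2 -> q_even
  Position 3: read '1', 1-count=3 -> q_odd
  Position 4: read '0', 1-count=3 -> q_odd (no change)
Final state: q_odd, total 1s = 3 (odd); the DFA requires an odd count -> accept

1


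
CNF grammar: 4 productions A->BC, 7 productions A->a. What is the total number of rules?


CNF allows two rule forms:
  A -> BC (binary): 4 rules
  A -> a (terminal): 7 rules
Total = 4 + 7 = 11

11


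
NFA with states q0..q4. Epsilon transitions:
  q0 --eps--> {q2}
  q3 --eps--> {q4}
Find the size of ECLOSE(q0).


Starting from q0
Initialize closure = {q0}
Follow epsilon from q0 -> add q2
Final closure: {q0, q2}
Size = 2

2


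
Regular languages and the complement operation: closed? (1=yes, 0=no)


Regular languages are closed under all standard operations:
- Union: Yes (product construction)
- Intersection: Yes (product construction)
- Complement: Yes (swap accept/reject)
- Concatenation: Yes (NFA construction)
Operation: complement -> Closed

1


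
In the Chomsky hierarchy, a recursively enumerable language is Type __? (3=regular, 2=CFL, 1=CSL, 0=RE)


Chomsky hierarchy levels:
  Type 3: Regular (DFA/NFA/regex)
  Type 2: Context-free (PDA)
  Type 1: Context-sensitive
  Type 0: Recursively enumerable (TM)
'recursively enumerable' corresponds to Type 0

0


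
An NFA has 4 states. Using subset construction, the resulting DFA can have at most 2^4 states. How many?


NFA has 4 states
Subset construction: each DFA state = subset of NFA states
Maximum subsets = 2^4
2^4 = 16

16


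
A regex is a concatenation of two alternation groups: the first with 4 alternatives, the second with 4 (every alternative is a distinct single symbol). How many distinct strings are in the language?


First group: 4 alternatives
Second group: 4 alternatives
Concatenation: each choice from group 1 pairs with each from group 2
Total = 4 x 4 = 16

16


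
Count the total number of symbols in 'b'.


String: 'b'
Counting characters:
  'b' appears 1 time(s)
Total length = 0 + 1 = 1

1


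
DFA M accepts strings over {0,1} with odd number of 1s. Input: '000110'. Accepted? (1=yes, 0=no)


DFA has 2 states: q_even (start, accept=no) and q_odd
Processing string '000110' character by character:
  Position 0: read '0', 1-count=0 -> q_even (no change)
  Position 1: read '0', 1-count=0 -> q_even (no change)
  Position 2: read '0', 1-count=0 -> q_even (no change)
  Position 3: read '1', 1-count=1 -> q_odd
  Position 4: read '1', 1-count=2 -> q_even
  Position 5: read '0', 1-count=2 -> q_even (no change)
Final state: q_even, total 1s = 2 (even); the DFA requires an odd count -> reject

0


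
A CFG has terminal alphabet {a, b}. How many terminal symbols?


Terminal symbols: a, b
Counting each: a (#1), b (#2)
Total = 2

2


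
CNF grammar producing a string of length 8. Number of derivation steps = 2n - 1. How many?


Chomsky Normal Form derivation:
String length n = 8
Each step either:
  - Splits a nonterminal into two (n-1 such steps)
  - Converts a nonterminal to terminal (n such steps)
Total = (n-1) + n = 2n - 1
= 2(8) - 1
= 16 - 1
= 15

15


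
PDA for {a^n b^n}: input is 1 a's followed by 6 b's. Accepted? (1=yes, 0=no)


Language requires equal numbers of a's and b's
PDA pushes for each 'a', pops for each 'b'
Number of a's = 1
Number of b's = 6
1 != 6 -> Reject

0


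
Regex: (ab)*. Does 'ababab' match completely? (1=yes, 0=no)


Pattern: (ab)*
String: 'ababab'
Pattern requires: zero or more repetitions of 'ab'
Pairs: ['ab', 'ab', 'ab']
All pairs are 'ab'? Yes
Result: 1

1


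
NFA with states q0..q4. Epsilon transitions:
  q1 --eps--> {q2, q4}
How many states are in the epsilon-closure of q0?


Starting from q0
Initialize closure = {q0}
q0 has no outgoing epsilon transitions -> nothing to add
Final closure: {q0}
Size = 1

1


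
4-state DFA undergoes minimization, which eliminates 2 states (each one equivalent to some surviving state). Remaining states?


Original DFA: 4 states
Redundant states removed: 2
Minimized states = original - removed
= 4 - 2
= 2

2


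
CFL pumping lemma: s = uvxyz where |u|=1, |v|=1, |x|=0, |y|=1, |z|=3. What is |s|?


|s| = |u| + |v| + |x| + |y| + |z|
= 1 + 1 + 0 + 1 + 3
= 2 + 0 + 4
= 2 + 4
= 6

6


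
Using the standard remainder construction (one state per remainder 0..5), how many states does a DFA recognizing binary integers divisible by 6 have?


Divisibility by 6 is tracked via the remainder mod 6: 0, 1, ..., 5
The construction assigns one state to each remainder
Number of remainders = 6

6


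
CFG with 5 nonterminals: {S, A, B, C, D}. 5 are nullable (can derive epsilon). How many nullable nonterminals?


Nonterminals: {S, A, B, C, D}
A nonterminal is nullable if it can derive epsilon
Counting nullable nonterminals: 5
Total nullable = 5

5


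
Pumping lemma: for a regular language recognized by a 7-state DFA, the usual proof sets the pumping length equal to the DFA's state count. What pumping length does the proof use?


Pumping lemma for regular languages (standard proof):
Take p = |Q|, the number of DFA states.
Any string of length >= |Q| passes through |Q|+1 states while reading its first |Q| symbols,
so by pigeonhole some state repeats, giving the loop that can be pumped.
Here |Q| = 7
Therefore the proof uses p = 7

7


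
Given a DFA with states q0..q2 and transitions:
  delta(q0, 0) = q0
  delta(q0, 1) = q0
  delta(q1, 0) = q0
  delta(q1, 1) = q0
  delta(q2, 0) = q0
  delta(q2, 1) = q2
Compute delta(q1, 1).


Looking up transition function:
delta(q1, 1) in the table
Row: q1, Column: 1
Result: q0

q0


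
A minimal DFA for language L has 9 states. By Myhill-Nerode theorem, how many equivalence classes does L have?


Myhill-Nerode theorem:
Number of equivalence classes = number of states in minimal DFA
Minimal DFA states = 9
Therefore equivalence classes = 9

9


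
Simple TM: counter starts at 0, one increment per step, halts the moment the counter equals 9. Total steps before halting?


Counter starts at 0. Counting sequence:
  Step 1: counter = 1
  Step 2: counter = 2
  Step 3: counter = 3
  Step 4: counter = 4
  Step 5: counter = 5
  Step 6: counter = 6
  ...
  Step 9: counter = 9
Counter reached 9 -> halt
Total steps = 9

9


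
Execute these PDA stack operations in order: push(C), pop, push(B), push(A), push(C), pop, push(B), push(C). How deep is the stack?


Tracing stack operations:
  push(C) -> stack = [C], depth=1
  pop -> removed C, stack = [], depth=0
  push(B) -> stack = [B], depth=1
  push(A) -> stack = [B,A], depth=2
  push(C) -> stack = [B,A,C], depth=3
  pop -> removed C, stack = [B,A], depth=2
  push(B) -> stack = [B,A,B], depth=3
  push(C) -> stack = [B,A,B,C], depth=4
Final depth = 4

4
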